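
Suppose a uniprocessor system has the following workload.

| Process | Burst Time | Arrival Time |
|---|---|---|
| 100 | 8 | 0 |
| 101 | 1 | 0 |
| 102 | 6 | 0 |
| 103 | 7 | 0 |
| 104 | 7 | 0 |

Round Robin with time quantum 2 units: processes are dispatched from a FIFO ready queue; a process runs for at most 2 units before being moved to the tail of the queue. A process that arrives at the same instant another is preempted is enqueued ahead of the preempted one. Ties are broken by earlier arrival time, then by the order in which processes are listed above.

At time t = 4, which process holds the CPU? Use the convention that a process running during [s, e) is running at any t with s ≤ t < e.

102

Timeline: | 100 0-2 | 101 2-3 | 102 3-5 | 103 5-7 | 104 7-9 | 100 9-11 | 102 11-13 | 103 13-15 | 104 15-17 | 100 17-19 | 102 19-21 | 103 21-23 | 104 23-25 | 100 25-27 | 103 27-28 | 104 28-29 |
Completion: 100=27  101=3  102=21  103=28  104=29
Turnaround (C−A): 100=27  101=3  102=21  103=28  104=29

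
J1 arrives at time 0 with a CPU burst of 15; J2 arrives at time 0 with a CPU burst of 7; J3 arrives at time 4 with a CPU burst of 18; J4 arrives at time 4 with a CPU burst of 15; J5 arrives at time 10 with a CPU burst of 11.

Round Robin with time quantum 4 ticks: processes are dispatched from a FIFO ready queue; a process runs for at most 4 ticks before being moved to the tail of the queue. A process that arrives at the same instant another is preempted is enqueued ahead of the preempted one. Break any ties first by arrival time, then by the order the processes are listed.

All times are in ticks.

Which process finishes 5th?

Timeline: | J1 0-4 | J2 4-8 | J3 8-12 | J4 12-16 | J1 16-20 | J2 20-23 | J5 23-27 | J3 27-31 | J4 31-35 | J1 35-39 | J5 39-43 | J3 43-47 | J4 47-51 | J1 51-54 | J5 54-57 | J3 57-61 | J4 61-64 | J3 64-66 |
Completion: J1=54  J2=23  J3=66  J4=64  J5=57
Finish order: J2 → J1 → J5 → J4 → J3

J3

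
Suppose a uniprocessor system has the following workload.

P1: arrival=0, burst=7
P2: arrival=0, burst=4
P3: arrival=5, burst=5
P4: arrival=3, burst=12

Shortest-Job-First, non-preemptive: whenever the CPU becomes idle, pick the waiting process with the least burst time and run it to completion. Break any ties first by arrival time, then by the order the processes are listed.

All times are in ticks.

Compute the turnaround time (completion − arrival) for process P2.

Timeline: | P2 0-4 | P1 4-11 | P3 11-16 | P4 16-28 |
Completion: P1=11  P2=4  P3=16  P4=28
Turnaround(P2) = completion − arrival = 4 − 0 = 4

4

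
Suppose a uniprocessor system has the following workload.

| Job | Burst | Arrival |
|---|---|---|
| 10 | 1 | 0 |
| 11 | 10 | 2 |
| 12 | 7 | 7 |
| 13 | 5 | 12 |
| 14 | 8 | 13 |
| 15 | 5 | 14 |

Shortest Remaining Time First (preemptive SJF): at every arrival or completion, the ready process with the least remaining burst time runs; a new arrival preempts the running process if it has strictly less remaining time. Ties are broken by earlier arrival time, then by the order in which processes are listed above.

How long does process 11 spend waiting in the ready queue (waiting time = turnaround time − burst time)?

Gantt: | 10 0-1 | idle 1-2 | 11 2-12 | 13 12-17 | 15 17-22 | 12 22-29 | 14 29-37 |
Completion: 10=1  11=12  12=29  13=17  14=37  15=22
Turnaround (C−A): 10=1  11=10  12=22  13=5  14=24  15=8
Waiting(11) = turnaround − burst = 10 − 10 = 0

0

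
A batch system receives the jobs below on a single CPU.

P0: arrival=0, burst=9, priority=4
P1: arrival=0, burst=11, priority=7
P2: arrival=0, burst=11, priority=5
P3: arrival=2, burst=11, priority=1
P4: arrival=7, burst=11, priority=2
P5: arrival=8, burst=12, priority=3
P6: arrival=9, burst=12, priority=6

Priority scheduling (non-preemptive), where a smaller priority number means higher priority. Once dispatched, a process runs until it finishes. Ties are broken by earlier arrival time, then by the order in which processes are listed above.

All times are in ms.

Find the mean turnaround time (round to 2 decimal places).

39.14

Timeline: | P0 0-9 | P3 9-20 | P4 20-31 | P5 31-43 | P2 43-54 | P6 54-66 | P1 66-77 |
Completion: P0=9  P1=77  P2=54  P3=20  P4=31  P5=43  P6=66
Turnaround (C−A): P0=9  P1=77  P2=54  P3=18  P4=24  P5=35  P6=57
Turnaround times: P0=9, P1=77, P2=54, P3=18, P4=24, P5=35, P6=57
Average turnaround = (9+77+54+18+24+35+57) / 7 = 274/7 = 39.14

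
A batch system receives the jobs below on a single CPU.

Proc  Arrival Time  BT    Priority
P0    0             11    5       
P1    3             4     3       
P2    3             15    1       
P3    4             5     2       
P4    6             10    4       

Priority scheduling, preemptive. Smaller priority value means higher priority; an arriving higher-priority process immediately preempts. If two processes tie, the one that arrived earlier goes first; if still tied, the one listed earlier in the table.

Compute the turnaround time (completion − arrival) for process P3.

Schedule: | P0 0-3 | P2 3-18 | P3 18-23 | P1 23-27 | P4 27-37 | P0 37-45 |
Completion: P0=45  P1=27  P2=18  P3=23  P4=37
Turnaround (C−A): P0=45  P1=24  P2=15  P3=19  P4=31
Turnaround(P3) = completion − arrival = 23 − 4 = 19

19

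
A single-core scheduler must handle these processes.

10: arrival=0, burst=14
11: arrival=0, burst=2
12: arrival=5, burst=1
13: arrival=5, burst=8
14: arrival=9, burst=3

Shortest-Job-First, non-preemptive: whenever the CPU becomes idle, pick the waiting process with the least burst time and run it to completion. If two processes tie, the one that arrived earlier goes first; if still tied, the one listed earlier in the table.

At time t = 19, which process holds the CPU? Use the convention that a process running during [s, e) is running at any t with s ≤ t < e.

14

Gantt: | 11 0-2 | 10 2-16 | 12 16-17 | 14 17-20 | 13 20-28 |
Completion: 10=16  11=2  12=17  13=28  14=20
Turnaround (C−A): 10=16  11=2  12=12  13=23  14=11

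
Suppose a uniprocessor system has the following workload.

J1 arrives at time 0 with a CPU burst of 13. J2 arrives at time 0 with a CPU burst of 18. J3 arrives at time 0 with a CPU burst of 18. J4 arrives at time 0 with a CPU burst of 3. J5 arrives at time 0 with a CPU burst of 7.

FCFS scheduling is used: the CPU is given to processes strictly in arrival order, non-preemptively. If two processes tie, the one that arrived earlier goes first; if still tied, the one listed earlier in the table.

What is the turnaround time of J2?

31

Timeline: | J1 0-13 | J2 13-31 | J3 31-49 | J4 49-52 | J5 52-59 |
Completion: J1=13  J2=31  J3=49  J4=52  J5=59
Turnaround (C−A): J1=13  J2=31  J3=49  J4=52  J5=59
Turnaround(J2) = completion − arrival = 31 − 0 = 31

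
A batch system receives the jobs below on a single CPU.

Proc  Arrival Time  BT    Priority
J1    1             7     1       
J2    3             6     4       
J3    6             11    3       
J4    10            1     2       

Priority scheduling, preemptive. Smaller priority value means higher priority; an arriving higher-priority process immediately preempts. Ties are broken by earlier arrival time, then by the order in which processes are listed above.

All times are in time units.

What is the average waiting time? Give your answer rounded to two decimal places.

Timeline: | idle 0-1 | J1 1-8 | J3 8-10 | J4 10-11 | J3 11-20 | J2 20-26 |
Completion: J1=8  J2=26  J3=20  J4=11
Waiting times: J1=0, J2=17, J3=3, J4=0
Average waiting = (0+17+3+0) / 4 = 20/4 = 5.00

5.00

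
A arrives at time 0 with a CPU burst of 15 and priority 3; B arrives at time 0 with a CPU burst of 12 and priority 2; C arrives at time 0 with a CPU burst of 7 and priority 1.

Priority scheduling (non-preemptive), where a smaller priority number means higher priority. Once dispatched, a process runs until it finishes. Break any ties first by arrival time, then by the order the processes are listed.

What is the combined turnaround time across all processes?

60

Schedule: | C 0-7 | B 7-19 | A 19-34 |
Completion: A=34  B=19  C=7
Turnaround (C−A): A=34  B=19  C=7
Turnaround = completion − arrival: A=34, B=19, C=7
Total turnaround = 34 + 19 + 7 = 60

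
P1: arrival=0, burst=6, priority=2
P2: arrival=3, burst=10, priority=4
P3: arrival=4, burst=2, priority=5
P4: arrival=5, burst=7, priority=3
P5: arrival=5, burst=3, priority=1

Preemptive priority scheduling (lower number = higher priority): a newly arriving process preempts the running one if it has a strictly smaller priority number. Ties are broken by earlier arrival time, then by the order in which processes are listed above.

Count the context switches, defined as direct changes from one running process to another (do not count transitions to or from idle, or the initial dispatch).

5

Gantt: | P1 0-5 | P5 5-8 | P1 8-9 | P4 9-16 | P2 16-26 | P3 26-28 |
Completion: P1=9  P2=26  P3=28  P4=16  P5=8
Turnaround (C−A): P1=9  P2=23  P3=24  P4=11  P5=3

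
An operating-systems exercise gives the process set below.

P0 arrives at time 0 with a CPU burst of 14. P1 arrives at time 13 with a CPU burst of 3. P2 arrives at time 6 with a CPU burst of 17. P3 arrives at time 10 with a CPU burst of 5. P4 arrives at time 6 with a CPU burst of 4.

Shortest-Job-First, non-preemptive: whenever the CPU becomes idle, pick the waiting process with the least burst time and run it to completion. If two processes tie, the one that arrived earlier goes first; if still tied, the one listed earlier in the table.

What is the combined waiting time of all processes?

43

Gantt: | P0 0-14 | P1 14-17 | P4 17-21 | P3 21-26 | P2 26-43 |
Completion: P0=14  P1=17  P2=43  P3=26  P4=21
Waiting = turnaround − burst: P0=0, P1=1, P2=20, P3=11, P4=11
Total waiting = 0 + 1 + 20 + 11 + 11 = 43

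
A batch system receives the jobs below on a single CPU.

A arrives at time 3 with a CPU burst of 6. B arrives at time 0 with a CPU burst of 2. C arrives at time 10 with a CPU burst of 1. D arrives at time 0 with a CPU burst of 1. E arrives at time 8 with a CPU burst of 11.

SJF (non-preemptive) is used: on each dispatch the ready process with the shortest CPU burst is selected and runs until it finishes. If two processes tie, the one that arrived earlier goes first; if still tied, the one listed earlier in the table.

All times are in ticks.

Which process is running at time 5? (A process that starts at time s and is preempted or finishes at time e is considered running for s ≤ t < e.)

Schedule: | D 0-1 | B 1-3 | A 3-9 | E 9-20 | C 20-21 |
Completion: A=9  B=3  C=21  D=1  E=20
Turnaround (C−A): A=6  B=3  C=11  D=1  E=12

A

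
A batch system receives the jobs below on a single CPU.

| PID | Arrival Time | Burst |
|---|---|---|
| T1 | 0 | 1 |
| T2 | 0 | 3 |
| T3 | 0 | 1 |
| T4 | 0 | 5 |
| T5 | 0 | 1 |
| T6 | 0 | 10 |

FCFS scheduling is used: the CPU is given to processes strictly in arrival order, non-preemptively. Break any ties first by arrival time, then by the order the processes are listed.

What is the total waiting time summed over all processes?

31

Gantt: | T1 0-1 | T2 1-4 | T3 4-5 | T4 5-10 | T5 10-11 | T6 11-21 |
Completion: T1=1  T2=4  T3=5  T4=10  T5=11  T6=21
Waiting = turnaround − burst: T1=0, T2=1, T3=4, T4=5, T5=10, T6=11
Total waiting = 0 + 1 + 4 + 5 + 10 + 11 = 31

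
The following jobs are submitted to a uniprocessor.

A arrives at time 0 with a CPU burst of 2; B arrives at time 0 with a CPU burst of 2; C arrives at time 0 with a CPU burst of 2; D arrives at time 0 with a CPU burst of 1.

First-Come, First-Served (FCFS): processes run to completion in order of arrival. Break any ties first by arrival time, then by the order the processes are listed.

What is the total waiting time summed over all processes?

Gantt: | A 0-2 | B 2-4 | C 4-6 | D 6-7 |
Completion: A=2  B=4  C=6  D=7
Turnaround (C−A): A=2  B=4  C=6  D=7
Waiting = turnaround − burst: A=0, B=2, C=4, D=6
Total waiting = 0 + 2 + 4 + 6 = 12

12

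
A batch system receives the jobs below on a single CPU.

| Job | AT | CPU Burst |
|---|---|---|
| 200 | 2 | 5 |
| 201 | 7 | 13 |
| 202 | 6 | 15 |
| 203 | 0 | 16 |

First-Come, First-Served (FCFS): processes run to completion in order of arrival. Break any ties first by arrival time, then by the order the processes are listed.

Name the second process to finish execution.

200

Schedule: | 203 0-16 | 200 16-21 | 202 21-36 | 201 36-49 |
Completion: 200=21  201=49  202=36  203=16
Finish order: 203 → 200 → 202 → 201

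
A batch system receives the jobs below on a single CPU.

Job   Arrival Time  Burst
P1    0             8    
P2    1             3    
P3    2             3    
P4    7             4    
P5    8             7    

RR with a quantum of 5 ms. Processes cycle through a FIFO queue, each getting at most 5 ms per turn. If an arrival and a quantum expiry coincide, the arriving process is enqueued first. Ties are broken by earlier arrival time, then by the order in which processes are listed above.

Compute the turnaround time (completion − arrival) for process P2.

7

Schedule: | P1 0-5 | P2 5-8 | P3 8-11 | P1 11-14 | P4 14-18 | P5 18-25 |
Completion: P1=14  P2=8  P3=11  P4=18  P5=25
Turnaround (C−A): P1=14  P2=7  P3=9  P4=11  P5=17
Turnaround(P2) = completion − arrival = 8 − 1 = 7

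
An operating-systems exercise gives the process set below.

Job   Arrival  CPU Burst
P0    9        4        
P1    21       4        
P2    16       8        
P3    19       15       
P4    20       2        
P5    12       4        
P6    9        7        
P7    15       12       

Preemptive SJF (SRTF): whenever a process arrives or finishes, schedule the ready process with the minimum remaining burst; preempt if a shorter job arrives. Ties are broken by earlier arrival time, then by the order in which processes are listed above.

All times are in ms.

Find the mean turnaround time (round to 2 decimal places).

17.50

Timeline: | idle 0-9 | P0 9-13 | P5 13-17 | P6 17-20 | P4 20-22 | P6 22-26 | P1 26-30 | P2 30-38 | P7 38-50 | P3 50-65 |
Completion: P0=13  P1=30  P2=38  P3=65  P4=22  P5=17  P6=26  P7=50
Turnaround times: P0=4, P1=9, P2=22, P3=46, P4=2, P5=5, P6=17, P7=35
Average turnaround = (4+9+22+46+2+5+17+35) / 8 = 140/8 = 17.50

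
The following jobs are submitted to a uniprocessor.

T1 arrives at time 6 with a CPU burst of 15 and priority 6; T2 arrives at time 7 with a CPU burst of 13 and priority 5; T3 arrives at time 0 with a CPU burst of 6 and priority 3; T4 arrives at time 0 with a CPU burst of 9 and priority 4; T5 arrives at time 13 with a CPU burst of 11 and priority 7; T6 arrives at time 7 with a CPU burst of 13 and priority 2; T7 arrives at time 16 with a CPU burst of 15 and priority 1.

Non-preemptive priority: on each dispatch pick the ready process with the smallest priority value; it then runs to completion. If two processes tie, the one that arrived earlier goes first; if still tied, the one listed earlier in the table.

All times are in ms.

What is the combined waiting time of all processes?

170

Timeline: | T3 0-6 | T4 6-15 | T6 15-28 | T7 28-43 | T2 43-56 | T1 56-71 | T5 71-82 |
Completion: T1=71  T2=56  T3=6  T4=15  T5=82  T6=28  T7=43
Waiting = turnaround − burst: T1=50, T2=36, T3=0, T4=6, T5=58, T6=8, T7=12
Total waiting = 50 + 36 + 0 + 6 + 58 + 8 + 12 = 170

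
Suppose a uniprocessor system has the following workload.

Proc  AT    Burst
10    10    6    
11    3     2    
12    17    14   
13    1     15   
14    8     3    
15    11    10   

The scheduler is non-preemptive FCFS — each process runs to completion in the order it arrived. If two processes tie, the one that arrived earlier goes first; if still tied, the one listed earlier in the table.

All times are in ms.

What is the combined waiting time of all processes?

Schedule: | idle 0-1 | 13 1-16 | 11 16-18 | 14 18-21 | 10 21-27 | 15 27-37 | 12 37-51 |
Completion: 10=27  11=18  12=51  13=16  14=21  15=37
Waiting = turnaround − burst: 10=11, 11=13, 12=20, 13=0, 14=10, 15=16
Total waiting = 11 + 13 + 20 + 0 + 10 + 16 = 70

70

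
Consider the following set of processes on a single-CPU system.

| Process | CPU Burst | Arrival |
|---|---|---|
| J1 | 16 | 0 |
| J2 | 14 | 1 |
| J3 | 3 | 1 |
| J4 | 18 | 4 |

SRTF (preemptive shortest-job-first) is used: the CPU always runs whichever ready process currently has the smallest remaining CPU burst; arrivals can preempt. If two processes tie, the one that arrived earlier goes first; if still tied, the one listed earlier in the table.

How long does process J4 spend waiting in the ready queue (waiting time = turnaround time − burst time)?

Timeline: | J1 0-1 | J3 1-4 | J2 4-18 | J1 18-33 | J4 33-51 |
Completion: J1=33  J2=18  J3=4  J4=51
Turnaround (C−A): J1=33  J2=17  J3=3  J4=47
Waiting(J4) = turnaround − burst = 47 − 18 = 29

29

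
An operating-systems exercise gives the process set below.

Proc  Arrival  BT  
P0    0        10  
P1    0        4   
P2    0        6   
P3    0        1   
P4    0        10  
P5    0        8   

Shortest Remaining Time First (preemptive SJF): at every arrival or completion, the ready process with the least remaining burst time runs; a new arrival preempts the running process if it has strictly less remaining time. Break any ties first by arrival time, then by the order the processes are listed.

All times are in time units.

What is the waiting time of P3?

0

Timeline: | P3 0-1 | P1 1-5 | P2 5-11 | P5 11-19 | P0 19-29 | P4 29-39 |
Completion: P0=29  P1=5  P2=11  P3=1  P4=39  P5=19
Waiting(P3) = turnaround − burst = 1 − 1 = 0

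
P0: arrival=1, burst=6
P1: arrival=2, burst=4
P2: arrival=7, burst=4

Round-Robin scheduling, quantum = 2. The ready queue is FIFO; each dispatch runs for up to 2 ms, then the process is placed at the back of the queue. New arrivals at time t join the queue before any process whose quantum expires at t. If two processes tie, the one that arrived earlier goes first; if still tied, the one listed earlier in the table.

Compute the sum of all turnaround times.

Schedule: | idle 0-1 | P0 1-3 | P1 3-5 | P0 5-7 | P1 7-9 | P2 9-11 | P0 11-13 | P2 13-15 |
Completion: P0=13  P1=9  P2=15
Turnaround = completion − arrival: P0=12, P1=7, P2=8
Total turnaround = 12 + 7 + 8 = 27

27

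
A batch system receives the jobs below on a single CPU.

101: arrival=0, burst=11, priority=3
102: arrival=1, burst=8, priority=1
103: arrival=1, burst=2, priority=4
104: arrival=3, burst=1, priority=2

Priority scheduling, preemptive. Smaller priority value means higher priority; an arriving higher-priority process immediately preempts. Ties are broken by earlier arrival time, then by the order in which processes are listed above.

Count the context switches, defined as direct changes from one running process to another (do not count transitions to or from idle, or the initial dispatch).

4

Schedule: | 101 0-1 | 102 1-9 | 104 9-10 | 101 10-20 | 103 20-22 |
Completion: 101=20  102=9  103=22  104=10
Turnaround (C−A): 101=20  102=8  103=21  104=7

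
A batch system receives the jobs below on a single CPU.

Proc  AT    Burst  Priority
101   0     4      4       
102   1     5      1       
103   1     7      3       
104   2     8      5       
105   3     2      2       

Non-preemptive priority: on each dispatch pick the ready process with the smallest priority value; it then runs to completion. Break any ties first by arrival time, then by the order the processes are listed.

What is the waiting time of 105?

6

Gantt: | 101 0-4 | 102 4-9 | 105 9-11 | 103 11-18 | 104 18-26 |
Completion: 101=4  102=9  103=18  104=26  105=11
Waiting(105) = turnaround − burst = 8 − 2 = 6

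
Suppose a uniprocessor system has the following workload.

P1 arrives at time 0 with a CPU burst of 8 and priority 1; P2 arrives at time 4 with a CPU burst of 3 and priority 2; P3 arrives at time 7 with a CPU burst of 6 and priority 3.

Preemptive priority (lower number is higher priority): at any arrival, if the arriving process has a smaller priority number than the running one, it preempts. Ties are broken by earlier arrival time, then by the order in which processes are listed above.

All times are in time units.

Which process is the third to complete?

Schedule: | P1 0-8 | P2 8-11 | P3 11-17 |
Completion: P1=8  P2=11  P3=17
Turnaround (C−A): P1=8  P2=7  P3=10
Finish order: P1 → P2 → P3

P3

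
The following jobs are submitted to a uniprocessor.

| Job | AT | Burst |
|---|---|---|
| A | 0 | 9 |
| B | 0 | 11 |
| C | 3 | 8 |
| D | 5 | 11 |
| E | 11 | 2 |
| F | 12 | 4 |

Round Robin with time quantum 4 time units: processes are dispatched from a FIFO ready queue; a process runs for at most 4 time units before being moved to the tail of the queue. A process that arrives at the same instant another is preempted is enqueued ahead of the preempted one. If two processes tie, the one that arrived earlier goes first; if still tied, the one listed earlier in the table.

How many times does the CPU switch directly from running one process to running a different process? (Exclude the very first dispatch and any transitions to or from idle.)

12

Gantt: | A 0-4 | B 4-8 | C 8-12 | A 12-16 | D 16-20 | B 20-24 | E 24-26 | F 26-30 | C 30-34 | A 34-35 | D 35-39 | B 39-42 | D 42-45 |
Completion: A=35  B=42  C=34  D=45  E=26  F=30
Turnaround (C−A): A=35  B=42  C=31  D=40  E=15  F=18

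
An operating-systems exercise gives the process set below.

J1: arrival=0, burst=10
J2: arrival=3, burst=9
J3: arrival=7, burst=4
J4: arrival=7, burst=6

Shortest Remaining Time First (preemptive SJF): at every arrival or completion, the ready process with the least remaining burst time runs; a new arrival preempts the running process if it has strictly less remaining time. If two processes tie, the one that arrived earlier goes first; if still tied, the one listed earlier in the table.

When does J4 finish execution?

Gantt: | J1 0-10 | J3 10-14 | J4 14-20 | J2 20-29 |
Completion: J1=10  J2=29  J3=14  J4=20
Turnaround (C−A): J1=10  J2=26  J3=7  J4=13

20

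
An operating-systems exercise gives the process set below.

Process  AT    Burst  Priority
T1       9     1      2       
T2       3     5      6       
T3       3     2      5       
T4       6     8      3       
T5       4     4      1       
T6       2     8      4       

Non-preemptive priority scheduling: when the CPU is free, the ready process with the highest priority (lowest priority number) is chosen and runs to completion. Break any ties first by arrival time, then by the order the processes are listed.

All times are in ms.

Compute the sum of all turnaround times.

Timeline: | idle 0-2 | T6 2-10 | T5 10-14 | T1 14-15 | T4 15-23 | T3 23-25 | T2 25-30 |
Completion: T1=15  T2=30  T3=25  T4=23  T5=14  T6=10
Turnaround = completion − arrival: T1=6, T2=27, T3=22, T4=17, T5=10, T6=8
Total turnaround = 6 + 27 + 22 + 17 + 10 + 8 = 90

90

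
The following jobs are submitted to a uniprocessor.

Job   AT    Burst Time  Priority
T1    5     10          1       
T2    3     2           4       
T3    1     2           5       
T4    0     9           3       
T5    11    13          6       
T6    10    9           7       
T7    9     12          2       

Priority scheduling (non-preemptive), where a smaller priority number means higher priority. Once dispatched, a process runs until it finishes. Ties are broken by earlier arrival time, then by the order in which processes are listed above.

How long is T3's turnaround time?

Timeline: | T4 0-9 | T1 9-19 | T7 19-31 | T2 31-33 | T3 33-35 | T5 35-48 | T6 48-57 |
Completion: T1=19  T2=33  T3=35  T4=9  T5=48  T6=57  T7=31
Turnaround (C−A): T1=14  T2=30  T3=34  T4=9  T5=37  T6=47  T7=22
Turnaround(T3) = completion − arrival = 35 − 1 = 34

34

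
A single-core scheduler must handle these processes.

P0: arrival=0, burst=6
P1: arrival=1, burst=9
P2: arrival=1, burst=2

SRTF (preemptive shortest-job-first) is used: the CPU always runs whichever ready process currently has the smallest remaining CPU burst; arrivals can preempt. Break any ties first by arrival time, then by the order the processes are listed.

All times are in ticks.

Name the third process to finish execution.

Timeline: | P0 0-1 | P2 1-3 | P0 3-8 | P1 8-17 |
Completion: P0=8  P1=17  P2=3
Turnaround (C−A): P0=8  P1=16  P2=2
Finish order: P2 → P0 → P1

P1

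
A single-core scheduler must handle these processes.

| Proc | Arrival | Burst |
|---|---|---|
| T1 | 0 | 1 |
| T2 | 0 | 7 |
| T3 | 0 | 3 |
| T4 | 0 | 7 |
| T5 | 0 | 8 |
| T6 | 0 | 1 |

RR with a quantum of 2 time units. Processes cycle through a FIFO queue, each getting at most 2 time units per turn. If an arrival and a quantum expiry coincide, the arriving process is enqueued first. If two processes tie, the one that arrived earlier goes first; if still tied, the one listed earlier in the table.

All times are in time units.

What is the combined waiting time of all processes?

73

Gantt: | T1 0-1 | T2 1-3 | T3 3-5 | T4 5-7 | T5 7-9 | T6 9-10 | T2 10-12 | T3 12-13 | T4 13-15 | T5 15-17 | T2 17-19 | T4 19-21 | T5 21-23 | T2 23-24 | T4 24-25 | T5 25-27 |
Completion: T1=1  T2=24  T3=13  T4=25  T5=27  T6=10
Waiting = turnaround − burst: T1=0, T2=17, T3=10, T4=18, T5=19, T6=9
Total waiting = 0 + 17 + 10 + 18 + 19 + 9 = 73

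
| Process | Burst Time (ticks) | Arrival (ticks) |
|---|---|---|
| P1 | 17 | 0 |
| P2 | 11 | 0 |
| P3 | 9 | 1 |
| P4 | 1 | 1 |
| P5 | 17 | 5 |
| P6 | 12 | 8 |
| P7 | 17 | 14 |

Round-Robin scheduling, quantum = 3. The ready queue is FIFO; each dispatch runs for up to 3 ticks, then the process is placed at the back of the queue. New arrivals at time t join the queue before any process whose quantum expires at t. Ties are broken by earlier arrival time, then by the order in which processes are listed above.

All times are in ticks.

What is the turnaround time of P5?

Gantt: | P1 0-3 | P2 3-6 | P3 6-9 | P4 9-10 | P1 10-13 | P5 13-16 | P2 16-19 | P6 19-22 | P3 22-25 | P1 25-28 | P7 28-31 | P5 31-34 | P2 34-37 | P6 37-40 | P3 40-43 | P1 43-46 | P7 46-49 | P5 49-52 | P2 52-54 | P6 54-57 | P1 57-60 | P7 60-63 | P5 63-66 | P6 66-69 | P1 69-71 | P7 71-74 | P5 74-77 | P7 77-80 | P5 80-82 | P7 82-84 |
Completion: P1=71  P2=54  P3=43  P4=10  P5=82  P6=69  P7=84
Turnaround(P5) = completion − arrival = 82 − 5 = 77

77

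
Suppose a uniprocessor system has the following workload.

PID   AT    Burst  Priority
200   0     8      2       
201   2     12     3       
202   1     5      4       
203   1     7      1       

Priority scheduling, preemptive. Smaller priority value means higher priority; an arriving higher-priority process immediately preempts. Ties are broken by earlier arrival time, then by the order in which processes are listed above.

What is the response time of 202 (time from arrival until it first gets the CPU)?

26

Gantt: | 200 0-1 | 203 1-8 | 200 8-15 | 201 15-27 | 202 27-32 |
Completion: 200=15  201=27  202=32  203=8
Turnaround (C−A): 200=15  201=25  202=31  203=7
Response(202) = first start − arrival = 27 − 1 = 26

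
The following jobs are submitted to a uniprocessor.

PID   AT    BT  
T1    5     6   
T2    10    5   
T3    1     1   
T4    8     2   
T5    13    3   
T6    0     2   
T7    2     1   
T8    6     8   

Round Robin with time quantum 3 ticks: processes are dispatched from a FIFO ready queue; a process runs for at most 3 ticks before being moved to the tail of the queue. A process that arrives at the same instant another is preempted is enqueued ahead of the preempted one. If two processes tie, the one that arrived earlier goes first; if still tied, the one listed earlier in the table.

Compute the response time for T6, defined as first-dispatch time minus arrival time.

0

Gantt: | T6 0-2 | T3 2-3 | T7 3-4 | idle 4-5 | T1 5-8 | T8 8-11 | T4 11-13 | T1 13-16 | T2 16-19 | T8 19-22 | T5 22-25 | T2 25-27 | T8 27-29 |
Completion: T1=16  T2=27  T3=3  T4=13  T5=25  T6=2  T7=4  T8=29
Response(T6) = first start − arrival = 0 − 0 = 0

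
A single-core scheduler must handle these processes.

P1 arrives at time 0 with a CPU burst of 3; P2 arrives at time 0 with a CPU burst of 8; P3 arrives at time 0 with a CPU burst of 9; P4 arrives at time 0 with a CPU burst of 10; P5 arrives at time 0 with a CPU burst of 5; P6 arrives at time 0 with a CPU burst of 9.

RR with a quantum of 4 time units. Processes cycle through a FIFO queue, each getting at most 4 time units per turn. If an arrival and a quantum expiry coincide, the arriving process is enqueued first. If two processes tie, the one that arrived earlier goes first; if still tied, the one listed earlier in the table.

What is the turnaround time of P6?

Timeline: | P1 0-3 | P2 3-7 | P3 7-11 | P4 11-15 | P5 15-19 | P6 19-23 | P2 23-27 | P3 27-31 | P4 31-35 | P5 35-36 | P6 36-40 | P3 40-41 | P4 41-43 | P6 43-44 |
Completion: P1=3  P2=27  P3=41  P4=43  P5=36  P6=44
Turnaround(P6) = completion − arrival = 44 − 0 = 44

44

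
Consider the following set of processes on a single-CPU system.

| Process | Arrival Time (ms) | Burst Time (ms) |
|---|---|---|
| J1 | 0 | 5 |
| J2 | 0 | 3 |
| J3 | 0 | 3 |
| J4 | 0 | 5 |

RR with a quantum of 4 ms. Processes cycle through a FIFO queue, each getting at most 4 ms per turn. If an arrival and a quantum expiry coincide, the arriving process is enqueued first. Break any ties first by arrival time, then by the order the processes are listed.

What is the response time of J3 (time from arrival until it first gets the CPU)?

Schedule: | J1 0-4 | J2 4-7 | J3 7-10 | J4 10-14 | J1 14-15 | J4 15-16 |
Completion: J1=15  J2=7  J3=10  J4=16
Response(J3) = first start − arrival = 7 − 0 = 7

7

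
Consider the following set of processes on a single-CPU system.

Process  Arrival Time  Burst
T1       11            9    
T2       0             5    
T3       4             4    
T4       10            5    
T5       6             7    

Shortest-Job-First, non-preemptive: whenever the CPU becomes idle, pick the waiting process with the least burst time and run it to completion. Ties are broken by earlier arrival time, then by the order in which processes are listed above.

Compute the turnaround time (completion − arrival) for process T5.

Gantt: | T2 0-5 | T3 5-9 | T5 9-16 | T4 16-21 | T1 21-30 |
Completion: T1=30  T2=5  T3=9  T4=21  T5=16
Turnaround (C−A): T1=19  T2=5  T3=5  T4=11  T5=10
Turnaround(T5) = completion − arrival = 16 − 6 = 10

10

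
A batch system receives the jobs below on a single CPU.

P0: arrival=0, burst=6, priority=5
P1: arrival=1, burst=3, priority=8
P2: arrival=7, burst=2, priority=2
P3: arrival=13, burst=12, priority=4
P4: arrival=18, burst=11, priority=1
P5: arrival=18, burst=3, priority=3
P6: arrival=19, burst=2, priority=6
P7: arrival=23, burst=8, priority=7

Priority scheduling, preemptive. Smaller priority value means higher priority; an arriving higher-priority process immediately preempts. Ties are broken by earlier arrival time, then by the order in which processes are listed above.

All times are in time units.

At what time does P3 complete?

39

Timeline: | P0 0-6 | P1 6-7 | P2 7-9 | P1 9-11 | idle 11-13 | P3 13-18 | P4 18-29 | P5 29-32 | P3 32-39 | P6 39-41 | P7 41-49 |
Completion: P0=6  P1=11  P2=9  P3=39  P4=29  P5=32  P6=41  P7=49
Turnaround (C−A): P0=6  P1=10  P2=2  P3=26  P4=11  P5=14  P6=22  P7=26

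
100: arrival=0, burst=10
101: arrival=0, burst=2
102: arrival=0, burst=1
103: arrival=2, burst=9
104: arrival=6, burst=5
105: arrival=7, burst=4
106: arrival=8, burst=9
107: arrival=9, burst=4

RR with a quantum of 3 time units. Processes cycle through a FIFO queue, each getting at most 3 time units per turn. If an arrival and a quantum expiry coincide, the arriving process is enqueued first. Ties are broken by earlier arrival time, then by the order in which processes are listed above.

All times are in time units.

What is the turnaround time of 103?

38

Schedule: | 100 0-3 | 101 3-5 | 102 5-6 | 103 6-9 | 100 9-12 | 104 12-15 | 105 15-18 | 106 18-21 | 107 21-24 | 103 24-27 | 100 27-30 | 104 30-32 | 105 32-33 | 106 33-36 | 107 36-37 | 103 37-40 | 100 40-41 | 106 41-44 |
Completion: 100=41  101=5  102=6  103=40  104=32  105=33  106=44  107=37
Turnaround(103) = completion − arrival = 40 − 2 = 38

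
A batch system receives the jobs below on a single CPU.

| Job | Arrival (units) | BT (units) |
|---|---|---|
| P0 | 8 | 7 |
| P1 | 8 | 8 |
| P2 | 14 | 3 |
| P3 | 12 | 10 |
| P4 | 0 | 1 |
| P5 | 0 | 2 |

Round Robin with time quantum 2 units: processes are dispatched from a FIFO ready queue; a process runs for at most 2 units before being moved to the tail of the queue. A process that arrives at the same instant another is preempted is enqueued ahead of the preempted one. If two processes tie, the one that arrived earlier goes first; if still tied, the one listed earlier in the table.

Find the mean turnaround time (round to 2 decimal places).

Timeline: | P4 0-1 | P5 1-3 | idle 3-8 | P0 8-10 | P1 10-12 | P0 12-14 | P3 14-16 | P1 16-18 | P2 18-20 | P0 20-22 | P3 22-24 | P1 24-26 | P2 26-27 | P0 27-28 | P3 28-30 | P1 30-32 | P3 32-36 |
Completion: P0=28  P1=32  P2=27  P3=36  P4=1  P5=3
Turnaround times: P0=20, P1=24, P2=13, P3=24, P4=1, P5=3
Average turnaround = (20+24+13+24+1+3) / 6 = 85/6 = 14.17

14.17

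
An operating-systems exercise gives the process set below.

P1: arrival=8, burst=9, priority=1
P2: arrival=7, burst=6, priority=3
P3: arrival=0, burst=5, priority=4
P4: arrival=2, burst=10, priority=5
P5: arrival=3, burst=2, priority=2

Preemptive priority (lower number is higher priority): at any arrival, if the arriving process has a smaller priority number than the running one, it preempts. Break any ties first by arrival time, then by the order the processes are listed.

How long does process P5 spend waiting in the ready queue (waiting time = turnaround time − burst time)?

0

Timeline: | P3 0-3 | P5 3-5 | P3 5-7 | P2 7-8 | P1 8-17 | P2 17-22 | P4 22-32 |
Completion: P1=17  P2=22  P3=7  P4=32  P5=5
Turnaround (C−A): P1=9  P2=15  P3=7  P4=30  P5=2
Waiting(P5) = turnaround − burst = 2 − 2 = 0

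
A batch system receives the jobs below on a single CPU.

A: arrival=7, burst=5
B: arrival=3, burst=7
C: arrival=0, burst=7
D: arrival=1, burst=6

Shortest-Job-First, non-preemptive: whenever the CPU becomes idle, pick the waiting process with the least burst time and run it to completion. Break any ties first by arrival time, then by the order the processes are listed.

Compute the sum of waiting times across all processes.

26

Gantt: | C 0-7 | A 7-12 | D 12-18 | B 18-25 |
Completion: A=12  B=25  C=7  D=18
Waiting = turnaround − burst: A=0, B=15, C=0, D=11
Total waiting = 0 + 15 + 0 + 11 = 26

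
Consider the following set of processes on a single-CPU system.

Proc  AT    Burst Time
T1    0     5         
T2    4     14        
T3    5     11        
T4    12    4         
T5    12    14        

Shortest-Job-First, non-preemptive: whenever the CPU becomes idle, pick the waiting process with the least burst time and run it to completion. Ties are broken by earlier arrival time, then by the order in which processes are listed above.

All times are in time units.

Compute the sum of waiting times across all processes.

42

Schedule: | T1 0-5 | T3 5-16 | T4 16-20 | T2 20-34 | T5 34-48 |
Completion: T1=5  T2=34  T3=16  T4=20  T5=48
Turnaround (C−A): T1=5  T2=30  T3=11  T4=8  T5=36
Waiting = turnaround − burst: T1=0, T2=16, T3=0, T4=4, T5=22
Total waiting = 0 + 16 + 0 + 4 + 22 = 42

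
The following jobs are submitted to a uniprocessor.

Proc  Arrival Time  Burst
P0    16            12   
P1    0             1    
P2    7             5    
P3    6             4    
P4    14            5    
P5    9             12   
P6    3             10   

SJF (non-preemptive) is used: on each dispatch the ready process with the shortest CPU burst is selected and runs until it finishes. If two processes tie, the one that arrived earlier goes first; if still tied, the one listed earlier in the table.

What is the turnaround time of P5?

30

Gantt: | P1 0-1 | idle 1-3 | P6 3-13 | P3 13-17 | P2 17-22 | P4 22-27 | P5 27-39 | P0 39-51 |
Completion: P0=51  P1=1  P2=22  P3=17  P4=27  P5=39  P6=13
Turnaround (C−A): P0=35  P1=1  P2=15  P3=11  P4=13  P5=30  P6=10
Turnaround(P5) = completion − arrival = 39 − 9 = 30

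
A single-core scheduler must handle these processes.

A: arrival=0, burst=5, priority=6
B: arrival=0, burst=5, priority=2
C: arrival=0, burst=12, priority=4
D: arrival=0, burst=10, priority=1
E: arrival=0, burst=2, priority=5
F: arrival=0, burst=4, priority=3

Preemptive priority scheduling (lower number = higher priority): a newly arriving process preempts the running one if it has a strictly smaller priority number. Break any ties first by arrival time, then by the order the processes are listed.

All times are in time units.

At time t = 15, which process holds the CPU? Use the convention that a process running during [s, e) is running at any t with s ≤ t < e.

Schedule: | D 0-10 | B 10-15 | F 15-19 | C 19-31 | E 31-33 | A 33-38 |
Completion: A=38  B=15  C=31  D=10  E=33  F=19
Turnaround (C−A): A=38  B=15  C=31  D=10  E=33  F=19

F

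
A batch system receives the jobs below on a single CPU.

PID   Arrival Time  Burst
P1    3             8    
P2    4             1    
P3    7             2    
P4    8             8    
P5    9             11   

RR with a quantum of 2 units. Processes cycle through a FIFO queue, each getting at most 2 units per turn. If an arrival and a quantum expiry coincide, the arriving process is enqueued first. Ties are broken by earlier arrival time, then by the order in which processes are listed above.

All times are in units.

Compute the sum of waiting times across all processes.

36

Timeline: | idle 0-3 | P1 3-5 | P2 5-6 | P1 6-8 | P3 8-10 | P4 10-12 | P1 12-14 | P5 14-16 | P4 16-18 | P1 18-20 | P5 20-22 | P4 22-24 | P5 24-26 | P4 26-28 | P5 28-33 |
Completion: P1=20  P2=6  P3=10  P4=28  P5=33
Waiting = turnaround − burst: P1=9, P2=1, P3=1, P4=12, P5=13
Total waiting = 9 + 1 + 1 + 12 + 13 = 36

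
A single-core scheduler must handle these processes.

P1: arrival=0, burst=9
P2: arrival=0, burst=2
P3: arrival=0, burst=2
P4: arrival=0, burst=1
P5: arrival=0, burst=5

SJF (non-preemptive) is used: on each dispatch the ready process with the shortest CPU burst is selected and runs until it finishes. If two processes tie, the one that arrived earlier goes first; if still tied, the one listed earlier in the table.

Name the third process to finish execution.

Gantt: | P4 0-1 | P2 1-3 | P3 3-5 | P5 5-10 | P1 10-19 |
Completion: P1=19  P2=3  P3=5  P4=1  P5=10
Finish order: P4 → P2 → P3 → P5 → P1

P3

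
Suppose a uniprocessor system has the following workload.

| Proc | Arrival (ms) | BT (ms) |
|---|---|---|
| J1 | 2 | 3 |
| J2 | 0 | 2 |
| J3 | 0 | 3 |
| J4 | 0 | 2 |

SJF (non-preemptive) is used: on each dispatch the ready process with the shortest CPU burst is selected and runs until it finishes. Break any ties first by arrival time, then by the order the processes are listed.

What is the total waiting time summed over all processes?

Timeline: | J2 0-2 | J4 2-4 | J3 4-7 | J1 7-10 |
Completion: J1=10  J2=2  J3=7  J4=4
Turnaround (C−A): J1=8  J2=2  J3=7  J4=4
Waiting = turnaround − burst: J1=5, J2=0, J3=4, J4=2
Total waiting = 5 + 0 + 4 + 2 = 11

11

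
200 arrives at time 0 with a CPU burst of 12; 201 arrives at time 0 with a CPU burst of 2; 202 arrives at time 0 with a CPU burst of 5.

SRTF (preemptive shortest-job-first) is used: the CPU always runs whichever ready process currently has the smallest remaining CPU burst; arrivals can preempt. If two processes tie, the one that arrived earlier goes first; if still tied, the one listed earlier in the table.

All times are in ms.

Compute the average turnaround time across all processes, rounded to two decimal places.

9.33

Gantt: | 201 0-2 | 202 2-7 | 200 7-19 |
Completion: 200=19  201=2  202=7
Turnaround (C−A): 200=19  201=2  202=7
Turnaround times: 200=19, 201=2, 202=7
Average turnaround = (19+2+7) / 3 = 28/3 = 9.33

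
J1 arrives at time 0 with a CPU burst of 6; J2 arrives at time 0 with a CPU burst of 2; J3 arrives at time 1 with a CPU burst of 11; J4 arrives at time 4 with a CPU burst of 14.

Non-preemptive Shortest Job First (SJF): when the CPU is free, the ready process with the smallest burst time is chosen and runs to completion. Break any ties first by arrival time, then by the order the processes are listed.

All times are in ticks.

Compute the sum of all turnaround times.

Timeline: | J2 0-2 | J1 2-8 | J3 8-19 | J4 19-33 |
Completion: J1=8  J2=2  J3=19  J4=33
Turnaround (C−A): J1=8  J2=2  J3=18  J4=29
Turnaround = completion − arrival: J1=8, J2=2, J3=18, J4=29
Total turnaround = 8 + 2 + 18 + 29 = 57

57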